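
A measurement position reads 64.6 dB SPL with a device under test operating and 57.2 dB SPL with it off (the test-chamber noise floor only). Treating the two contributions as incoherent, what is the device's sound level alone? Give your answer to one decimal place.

Remove the background by subtracting linear intensities:
L_src = 10·log₁₀(10^(64.6/10) − 10^(57.2/10)) = 10·log₁₀(2359000) = 63.7 dB SPL.

63.7 dB SPL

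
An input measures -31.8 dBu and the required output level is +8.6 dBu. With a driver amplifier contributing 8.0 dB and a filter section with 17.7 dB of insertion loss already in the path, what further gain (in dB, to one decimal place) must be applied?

50.1 dB

The required make-up gain is the shortfall in the dB sum.
G = +8.6 − (-31.8) − 8.0 + 17.7 = 50.1 dB.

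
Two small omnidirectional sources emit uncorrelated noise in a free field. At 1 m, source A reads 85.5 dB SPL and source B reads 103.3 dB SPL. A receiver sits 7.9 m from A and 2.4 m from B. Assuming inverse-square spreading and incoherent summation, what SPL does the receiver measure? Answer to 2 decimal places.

At the listener: L_A = 85.5 − 20·log₁₀(7.9) = 67.547 dB; L_B = 103.3 − 20·log₁₀(2.4) = 95.696 dB.
Combined: 10·log₁₀(10^(67.547/10)+10^(95.696/10)) = 95.70 dB SPL.

95.70 dB SPL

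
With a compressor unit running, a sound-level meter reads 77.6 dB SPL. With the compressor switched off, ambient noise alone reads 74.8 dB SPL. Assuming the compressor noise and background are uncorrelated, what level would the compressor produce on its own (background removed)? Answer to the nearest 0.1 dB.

74.4 dB SPL

Remove the background by subtracting linear intensities:
L_src = 10·log₁₀(10^(77.6/10) − 10^(74.8/10)) = 10·log₁₀(27340000) = 74.4 dB SPL.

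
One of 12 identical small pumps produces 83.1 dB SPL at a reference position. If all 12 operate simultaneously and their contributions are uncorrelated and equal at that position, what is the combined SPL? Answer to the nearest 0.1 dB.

93.9 dB SPL

12 equal incoherent sources raise the level by 10·log₁₀(12) = 10.79 dB.
L_total = 83.1 + 10.79 = 93.9 dB SPL.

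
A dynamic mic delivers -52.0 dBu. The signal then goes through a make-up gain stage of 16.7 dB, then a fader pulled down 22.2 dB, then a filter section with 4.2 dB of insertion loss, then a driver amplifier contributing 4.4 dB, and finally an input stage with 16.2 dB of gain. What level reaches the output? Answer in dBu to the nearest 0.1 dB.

In dB, series stages simply add:
-52.0 + 16.7 − 22.2 − 4.2 + 4.4 + 16.2 = -41.1 dBu.

-41.1 dBu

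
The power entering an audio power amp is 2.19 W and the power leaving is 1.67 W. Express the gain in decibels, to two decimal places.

-1.18 dB

For a power ratio, dB = 10·log₁₀(P₂/P₁).
10·log₁₀(1.67/2.19) = 10·log₁₀(0.7626) = -1.18 dB.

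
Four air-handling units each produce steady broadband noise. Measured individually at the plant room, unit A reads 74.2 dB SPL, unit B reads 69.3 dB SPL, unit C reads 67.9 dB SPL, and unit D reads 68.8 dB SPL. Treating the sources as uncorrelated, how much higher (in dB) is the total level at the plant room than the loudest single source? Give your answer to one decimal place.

Incoherent sources sum as intensities:
L_total = 10·log₁₀(10^(74.2/10) + 10^(69.3/10) + 10^(67.9/10) + 10^(68.8/10)) = 76.86 dB SPL.
Excess over the loudest (74.2 dB): 76.86 − 74.2 = 2.7 dB.

2.7 dB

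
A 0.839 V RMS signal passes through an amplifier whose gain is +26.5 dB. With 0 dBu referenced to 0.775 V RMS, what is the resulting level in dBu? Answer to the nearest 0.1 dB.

Input level: 20·log₁₀(0.839/0.775) = 0.69 dBu.
Output: 0.69 + 26.5 = +27.2 dBu.

+27.2 dBu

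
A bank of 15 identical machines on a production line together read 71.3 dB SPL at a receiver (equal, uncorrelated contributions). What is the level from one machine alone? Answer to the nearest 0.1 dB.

59.5 dB SPL

15 equal incoherent sources add 10·log₁₀(15) = 11.76 dB over one source.
L_one = 71.3 − 11.76 = 59.5 dB SPL.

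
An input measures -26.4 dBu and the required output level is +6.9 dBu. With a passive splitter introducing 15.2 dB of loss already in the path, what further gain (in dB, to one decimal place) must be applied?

The required make-up gain is the shortfall in the dB sum.
G = +6.9 − (-26.4) + 15.2 = 48.5 dB.

48.5 dB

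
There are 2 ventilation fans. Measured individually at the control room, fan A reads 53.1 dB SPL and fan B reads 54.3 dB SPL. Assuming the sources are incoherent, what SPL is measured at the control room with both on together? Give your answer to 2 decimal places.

Uncorrelated sources add in intensity (power), not in dB.
L_total = 10·log₁₀(10^(53.1/10) + 10^(54.3/10)) = 10·log₁₀(473300) = 56.75 dB SPL.

56.75 dB SPL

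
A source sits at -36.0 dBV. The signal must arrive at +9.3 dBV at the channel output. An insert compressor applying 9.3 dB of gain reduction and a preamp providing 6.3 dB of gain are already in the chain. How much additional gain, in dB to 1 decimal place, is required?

48.3 dB

The required make-up gain is the shortfall in the dB sum.
G = +9.3 − (-36.0) + 9.3 − 6.3 = 48.3 dB.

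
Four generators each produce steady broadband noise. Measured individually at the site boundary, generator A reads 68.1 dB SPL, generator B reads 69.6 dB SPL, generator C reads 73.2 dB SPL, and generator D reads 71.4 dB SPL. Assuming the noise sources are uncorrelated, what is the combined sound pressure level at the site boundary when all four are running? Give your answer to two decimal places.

77.01 dB SPL

Incoherent sources sum as intensities:
L_total = 10·log₁₀(10^(68.1/10) + 10^(69.6/10) + 10^(73.2/10) + 10^(71.4/10)) = 10·log₁₀(50270000) = 77.01 dB SPL.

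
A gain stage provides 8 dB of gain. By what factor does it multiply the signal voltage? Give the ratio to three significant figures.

2.51

Voltage ratio = 10^(dB/20).
10^(8/20) = 10^(0.4000) = 2.51.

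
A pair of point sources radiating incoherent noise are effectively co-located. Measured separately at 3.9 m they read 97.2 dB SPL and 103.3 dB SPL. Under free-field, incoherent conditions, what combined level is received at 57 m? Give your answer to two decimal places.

80.96 dB SPL

Combined at 3.9 m: 10·log₁₀(10^(97.2/10)+10^(103.3/10)) = 104.253 dB SPL.
Then apply −20·log₁₀(57/3.9) = -23.296 dB → 80.96 dB SPL.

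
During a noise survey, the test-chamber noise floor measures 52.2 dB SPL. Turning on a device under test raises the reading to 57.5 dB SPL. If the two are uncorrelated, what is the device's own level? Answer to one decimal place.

56.0 dB SPL

Remove the background by subtracting linear intensities:
L_src = 10·log₁₀(10^(57.5/10) − 10^(52.2/10)) = 10·log₁₀(396400) = 56.0 dB SPL.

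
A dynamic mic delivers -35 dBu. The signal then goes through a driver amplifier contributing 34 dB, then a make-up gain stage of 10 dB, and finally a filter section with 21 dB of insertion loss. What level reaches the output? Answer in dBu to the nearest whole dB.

Gain stages sum in dB:
-35 + 34 + 10 − 21 = -12 dBu.

-12 dBu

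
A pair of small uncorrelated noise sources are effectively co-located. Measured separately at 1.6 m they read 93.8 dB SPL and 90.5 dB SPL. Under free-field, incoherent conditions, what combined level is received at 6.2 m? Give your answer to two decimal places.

Combined at 1.6 m: 10·log₁₀(10^(93.8/10)+10^(90.5/10)) = 95.466 dB SPL.
Then apply −20·log₁₀(6.2/1.6) = -11.765 dB → 83.70 dB SPL.

83.70 dB SPL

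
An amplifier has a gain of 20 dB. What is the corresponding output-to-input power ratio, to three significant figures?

Power ratio = 10^(dB/10).
10^(20/10) = 10^(2.000) = 100.

100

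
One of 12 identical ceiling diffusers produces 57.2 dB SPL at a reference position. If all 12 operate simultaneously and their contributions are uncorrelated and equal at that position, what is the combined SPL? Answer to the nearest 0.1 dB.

12 equal incoherent sources raise the level by 10·log₁₀(12) = 10.79 dB.
L_total = 57.2 + 10.79 = 68.0 dB SPL.

68.0 dB SPL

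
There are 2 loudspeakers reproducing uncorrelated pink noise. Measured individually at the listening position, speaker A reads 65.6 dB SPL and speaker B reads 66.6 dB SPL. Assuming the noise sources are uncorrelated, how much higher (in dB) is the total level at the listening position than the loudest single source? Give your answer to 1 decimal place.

Uncorrelated sources add in intensity (power), not in dB.
L_total = 10·log₁₀(10^(65.6/10) + 10^(66.6/10)) = 69.14 dB SPL.
Excess over the loudest (66.6 dB): 69.14 − 66.6 = 2.5 dB.

2.5 dB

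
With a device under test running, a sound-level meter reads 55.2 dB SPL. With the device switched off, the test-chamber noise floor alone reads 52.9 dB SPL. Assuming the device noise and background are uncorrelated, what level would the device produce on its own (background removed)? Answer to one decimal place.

51.3 dB SPL

Background correction is a power subtraction:
L_src = 10·log₁₀(10^(55.2/10) − 10^(52.9/10)) = 10·log₁₀(136100) = 51.3 dB SPL.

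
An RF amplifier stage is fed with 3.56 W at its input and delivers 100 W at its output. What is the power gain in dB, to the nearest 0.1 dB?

Power is a power quantity, so gain = 10·log₁₀(P_out/P_in).
10·log₁₀(100/3.56) = 10·log₁₀(28.09) = 14.5 dB.

14.5 dB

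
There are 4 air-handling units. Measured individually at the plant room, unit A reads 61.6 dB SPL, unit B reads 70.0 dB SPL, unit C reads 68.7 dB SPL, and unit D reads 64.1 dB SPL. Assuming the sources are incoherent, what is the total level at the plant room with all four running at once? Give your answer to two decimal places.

Uncorrelated sources add in intensity (power), not in dB.
L_total = 10·log₁₀(10^(61.6/10) + 10^(70.0/10) + 10^(68.7/10) + 10^(64.1/10)) = 10·log₁₀(21430000) = 73.31 dB SPL.

73.31 dB SPL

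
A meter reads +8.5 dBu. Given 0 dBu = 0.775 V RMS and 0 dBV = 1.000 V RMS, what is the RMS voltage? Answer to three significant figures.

V = 0.775 V × 10^(+8.5/20).
= 0.775 × 2.661 = 2.06 V.

2.06 V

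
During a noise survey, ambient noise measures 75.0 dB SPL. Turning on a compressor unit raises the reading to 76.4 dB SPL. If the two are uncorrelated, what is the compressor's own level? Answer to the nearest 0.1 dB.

Subtract intensities: L_src = 10·log₁₀(10^(L_total/10) − 10^(L_bg/10)).
L_src = 10·log₁₀(10^(76.4/10) − 10^(75.0/10)) = 10·log₁₀(12030000) = 70.8 dB SPL.

70.8 dB SPL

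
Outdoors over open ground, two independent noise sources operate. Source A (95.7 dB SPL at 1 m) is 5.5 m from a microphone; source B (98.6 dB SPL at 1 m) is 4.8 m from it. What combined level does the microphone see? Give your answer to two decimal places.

At the listener: L_A = 95.7 − 20·log₁₀(5.5) = 80.893 dB; L_B = 98.6 − 20·log₁₀(4.8) = 84.975 dB.
Combined: 10·log₁₀(10^(80.893/10)+10^(84.975/10)) = 86.41 dB SPL.

86.41 dB SPL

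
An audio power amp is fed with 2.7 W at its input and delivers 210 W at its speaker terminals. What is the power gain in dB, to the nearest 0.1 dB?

Power is a power quantity, so gain = 10·log₁₀(P_out/P_in).
10·log₁₀(210/2.7) = 10·log₁₀(77.78) = 18.9 dB.

18.9 dB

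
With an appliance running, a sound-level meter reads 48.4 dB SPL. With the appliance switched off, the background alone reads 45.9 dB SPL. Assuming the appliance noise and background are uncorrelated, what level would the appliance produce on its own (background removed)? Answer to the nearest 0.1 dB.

44.8 dB SPL

Background correction is a power subtraction:
L_src = 10·log₁₀(10^(48.4/10) − 10^(45.9/10)) = 10·log₁₀(30280) = 44.8 dB SPL.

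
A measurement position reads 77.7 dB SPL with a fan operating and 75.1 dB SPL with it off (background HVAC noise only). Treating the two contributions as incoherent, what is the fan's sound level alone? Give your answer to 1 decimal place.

74.2 dB SPL

Subtract intensities: L_src = 10·log₁₀(10^(L_total/10) − 10^(L_bg/10)).
L_src = 10·log₁₀(10^(77.7/10) − 10^(75.1/10)) = 10·log₁₀(26520000) = 74.2 dB SPL.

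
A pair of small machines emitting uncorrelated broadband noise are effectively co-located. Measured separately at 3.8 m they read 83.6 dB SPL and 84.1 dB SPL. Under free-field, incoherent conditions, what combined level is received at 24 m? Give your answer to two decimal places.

70.86 dB SPL

Combined at 3.8 m: 10·log₁₀(10^(83.6/10)+10^(84.1/10)) = 86.867 dB SPL.
Then apply −20·log₁₀(24/3.8) = -16.009 dB → 70.86 dB SPL.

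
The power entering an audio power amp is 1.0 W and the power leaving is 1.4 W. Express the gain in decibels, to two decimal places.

1.46 dB

Power ratio → dB uses the 10·log₁₀ form:
10·log₁₀(1.4/1.0) = 10·log₁₀(1.400) = 1.46 dB.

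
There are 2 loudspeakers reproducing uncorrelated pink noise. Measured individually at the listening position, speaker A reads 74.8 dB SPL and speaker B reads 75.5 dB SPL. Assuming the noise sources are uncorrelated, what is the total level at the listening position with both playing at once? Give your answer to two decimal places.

Add the sources as powers (linear), then convert back to dB:
L_total = 10·log₁₀(10^(74.8/10) + 10^(75.5/10)) = 10·log₁₀(65680000) = 78.17 dB SPL.

78.17 dB SPL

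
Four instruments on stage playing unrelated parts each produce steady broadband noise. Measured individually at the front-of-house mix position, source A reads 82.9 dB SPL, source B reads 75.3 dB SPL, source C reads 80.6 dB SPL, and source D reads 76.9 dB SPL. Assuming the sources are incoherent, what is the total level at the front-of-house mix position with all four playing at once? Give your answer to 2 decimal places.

Add the sources as powers (linear), then convert back to dB:
L_total = 10·log₁₀(10^(82.9/10) + 10^(75.3/10) + 10^(80.6/10) + 10^(76.9/10)) = 10·log₁₀(392700000) = 85.94 dB SPL.

85.94 dB SPL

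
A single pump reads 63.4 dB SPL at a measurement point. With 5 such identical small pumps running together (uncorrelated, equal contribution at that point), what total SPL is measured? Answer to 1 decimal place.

5 equal incoherent sources raise the level by 10·log₁₀(5) = 6.99 dB.
L_total = 63.4 + 6.99 = 70.4 dB SPL.

70.4 dB SPL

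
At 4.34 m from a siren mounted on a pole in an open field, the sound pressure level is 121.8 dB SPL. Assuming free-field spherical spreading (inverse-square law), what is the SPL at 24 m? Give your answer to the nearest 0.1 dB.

For a point source in a free field, ΔL = −20·log₁₀(d₂/d₁).
ΔL = −20·log₁₀(24/4.34) = -14.85 dB, so L₂ = 121.8 + (-14.85) = 106.9 dB SPL.

106.9 dB SPL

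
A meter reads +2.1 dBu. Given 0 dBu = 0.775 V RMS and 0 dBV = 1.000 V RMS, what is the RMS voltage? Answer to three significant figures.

V = 0.775 V × 10^(+2.1/20).
= 0.775 × 1.274 = 0.987 V.

0.987 V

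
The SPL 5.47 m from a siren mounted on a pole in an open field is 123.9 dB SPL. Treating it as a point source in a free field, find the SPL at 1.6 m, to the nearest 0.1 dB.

134.6 dB SPL

Free-field point source: level drops by 20·log₁₀ of the distance ratio.
ΔL = −20·log₁₀(1.6/5.47) = 10.68 dB, so L₂ = 123.9 + (10.68) = 134.6 dB SPL.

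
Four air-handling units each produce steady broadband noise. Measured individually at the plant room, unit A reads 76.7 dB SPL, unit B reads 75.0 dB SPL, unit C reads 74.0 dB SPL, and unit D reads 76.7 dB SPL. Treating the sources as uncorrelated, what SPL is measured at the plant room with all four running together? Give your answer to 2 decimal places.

Add the sources as powers (linear), then convert back to dB:
L_total = 10·log₁₀(10^(76.7/10) + 10^(75.0/10) + 10^(74.0/10) + 10^(76.7/10)) = 10·log₁₀(150300000) = 81.77 dB SPL.

81.77 dB SPL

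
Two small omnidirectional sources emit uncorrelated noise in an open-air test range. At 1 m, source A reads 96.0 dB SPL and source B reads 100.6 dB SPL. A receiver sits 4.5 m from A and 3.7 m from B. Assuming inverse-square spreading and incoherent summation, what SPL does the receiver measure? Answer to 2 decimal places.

90.15 dB SPL

At the listener: L_A = 96.0 − 20·log₁₀(4.5) = 82.936 dB; L_B = 100.6 − 20·log₁₀(3.7) = 89.236 dB.
Combined: 10·log₁₀(10^(82.936/10)+10^(89.236/10)) = 90.15 dB SPL.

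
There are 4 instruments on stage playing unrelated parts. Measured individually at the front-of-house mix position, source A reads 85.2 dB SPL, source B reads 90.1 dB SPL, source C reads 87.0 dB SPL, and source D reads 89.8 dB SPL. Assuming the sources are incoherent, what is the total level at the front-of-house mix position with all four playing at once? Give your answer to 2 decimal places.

94.49 dB SPL

Incoherent sources sum as intensities:
L_total = 10·log₁₀(10^(85.2/10) + 10^(90.1/10) + 10^(87.0/10) + 10^(89.8/10)) = 10·log₁₀(2811000000) = 94.49 dB SPL.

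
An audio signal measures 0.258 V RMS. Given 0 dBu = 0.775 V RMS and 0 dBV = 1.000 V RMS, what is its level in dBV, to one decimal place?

dBV = 20·log₁₀(V / 1.000 V).
20·log₁₀(0.258/1.000) = -11.8 dBV.

-11.8 dBV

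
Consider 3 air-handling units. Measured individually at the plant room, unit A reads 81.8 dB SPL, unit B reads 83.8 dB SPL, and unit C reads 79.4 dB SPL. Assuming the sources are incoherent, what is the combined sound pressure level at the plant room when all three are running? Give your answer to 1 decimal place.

86.8 dB SPL

Incoherent sources sum as intensities:
L_total = 10·log₁₀(10^(81.8/10) + 10^(83.8/10) + 10^(79.4/10)) = 10·log₁₀(478300000) = 86.8 dB SPL.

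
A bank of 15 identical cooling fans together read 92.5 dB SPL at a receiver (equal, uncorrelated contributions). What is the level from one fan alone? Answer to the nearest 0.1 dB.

80.7 dB SPL

15 equal incoherent sources add 10·log₁₀(15) = 11.76 dB over one source.
L_one = 92.5 − 11.76 = 80.7 dB SPL.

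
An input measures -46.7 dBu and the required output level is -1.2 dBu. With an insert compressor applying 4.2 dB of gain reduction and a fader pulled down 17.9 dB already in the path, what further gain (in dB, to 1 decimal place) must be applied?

67.6 dB

The required make-up gain is the shortfall in the dB sum.
G = -1.2 − (-46.7) + 4.2 + 17.9 = 67.6 dB.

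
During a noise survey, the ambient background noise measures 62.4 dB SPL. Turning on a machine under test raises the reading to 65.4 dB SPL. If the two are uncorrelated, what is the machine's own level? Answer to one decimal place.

62.4 dB SPL

Subtract intensities: L_src = 10·log₁₀(10^(L_total/10) − 10^(L_bg/10)).
L_src = 10·log₁₀(10^(65.4/10) − 10^(62.4/10)) = 10·log₁₀(1730000) = 62.4 dB SPL.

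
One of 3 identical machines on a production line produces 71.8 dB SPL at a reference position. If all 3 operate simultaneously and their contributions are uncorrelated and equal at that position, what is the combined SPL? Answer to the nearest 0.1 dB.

76.6 dB SPL

3 equal incoherent sources raise the level by 10·log₁₀(3) = 4.77 dB.
L_total = 71.8 + 4.77 = 76.6 dB SPL.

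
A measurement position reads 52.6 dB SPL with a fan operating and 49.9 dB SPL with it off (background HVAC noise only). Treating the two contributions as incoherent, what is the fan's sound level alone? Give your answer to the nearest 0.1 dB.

49.3 dB SPL

Remove the background by subtracting linear intensities:
L_src = 10·log₁₀(10^(52.6/10) − 10^(49.9/10)) = 10·log₁₀(84250) = 49.3 dB SPL.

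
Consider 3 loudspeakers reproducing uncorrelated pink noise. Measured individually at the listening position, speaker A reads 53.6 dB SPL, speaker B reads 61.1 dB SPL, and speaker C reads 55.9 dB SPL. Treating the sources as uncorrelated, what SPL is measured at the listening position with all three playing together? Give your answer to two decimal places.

62.80 dB SPL

Add the sources as powers (linear), then convert back to dB:
L_total = 10·log₁₀(10^(53.6/10) + 10^(61.1/10) + 10^(55.9/10)) = 10·log₁₀(1906000) = 62.80 dB SPL.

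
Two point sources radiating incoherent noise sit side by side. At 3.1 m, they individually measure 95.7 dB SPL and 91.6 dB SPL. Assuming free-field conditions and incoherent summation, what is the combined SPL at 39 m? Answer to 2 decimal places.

Combined at 3.1 m: 10·log₁₀(10^(95.7/10)+10^(91.6/10)) = 97.127 dB SPL.
Then apply −20·log₁₀(39/3.1) = -21.994 dB → 75.13 dB SPL.

75.13 dB SPL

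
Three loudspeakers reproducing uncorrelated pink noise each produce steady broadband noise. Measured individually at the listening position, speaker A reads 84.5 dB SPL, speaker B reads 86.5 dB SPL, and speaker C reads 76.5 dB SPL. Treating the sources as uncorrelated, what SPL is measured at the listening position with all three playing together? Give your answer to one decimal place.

Uncorrelated sources add in intensity (power), not in dB.
L_total = 10·log₁₀(10^(84.5/10) + 10^(86.5/10) + 10^(76.5/10)) = 10·log₁₀(773200000) = 88.9 dB SPL.

88.9 dB SPL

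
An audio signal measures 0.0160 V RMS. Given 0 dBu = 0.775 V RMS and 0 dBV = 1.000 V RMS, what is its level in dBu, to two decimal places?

dBu = 20·log₁₀(V / 0.775 V).
20·log₁₀(0.0160/0.775) = -33.70 dBu.

-33.70 dBu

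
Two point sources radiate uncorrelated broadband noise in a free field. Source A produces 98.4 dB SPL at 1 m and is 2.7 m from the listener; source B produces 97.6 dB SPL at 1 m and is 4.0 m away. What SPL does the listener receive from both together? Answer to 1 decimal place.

At the listener: L_A = 98.4 − 20·log₁₀(2.7) = 89.77 dB; L_B = 97.6 − 20·log₁₀(4.0) = 85.56 dB.
Combined: 10·log₁₀(10^(89.77/10)+10^(85.56/10)) = 91.2 dB SPL.

91.2 dB SPL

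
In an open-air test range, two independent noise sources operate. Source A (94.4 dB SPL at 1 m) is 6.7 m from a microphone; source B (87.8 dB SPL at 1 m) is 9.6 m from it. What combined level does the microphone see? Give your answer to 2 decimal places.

78.32 dB SPL

At the listener: L_A = 94.4 − 20·log₁₀(6.7) = 77.879 dB; L_B = 87.8 − 20·log₁₀(9.6) = 68.155 dB.
Combined: 10·log₁₀(10^(77.879/10)+10^(68.155/10)) = 78.32 dB SPL.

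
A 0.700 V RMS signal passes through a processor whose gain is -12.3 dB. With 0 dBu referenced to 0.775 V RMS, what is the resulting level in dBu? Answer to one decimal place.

Input level: 20·log₁₀(0.700/0.775) = -0.88 dBu.
Output: -0.88 − 12.3 = -13.2 dBu.

-13.2 dBu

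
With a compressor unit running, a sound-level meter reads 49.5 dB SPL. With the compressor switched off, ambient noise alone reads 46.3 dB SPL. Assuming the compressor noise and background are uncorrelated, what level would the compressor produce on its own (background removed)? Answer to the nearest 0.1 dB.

Background correction is a power subtraction:
L_src = 10·log₁₀(10^(49.5/10) − 10^(46.3/10)) = 10·log₁₀(46470) = 46.7 dB SPL.

46.7 dB SPL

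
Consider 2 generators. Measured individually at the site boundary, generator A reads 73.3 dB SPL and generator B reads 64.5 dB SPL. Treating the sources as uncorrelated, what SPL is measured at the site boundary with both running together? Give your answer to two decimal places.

Incoherent sources sum as intensities:
L_total = 10·log₁₀(10^(73.3/10) + 10^(64.5/10)) = 10·log₁₀(24200000) = 73.84 dB SPL.

73.84 dB SPL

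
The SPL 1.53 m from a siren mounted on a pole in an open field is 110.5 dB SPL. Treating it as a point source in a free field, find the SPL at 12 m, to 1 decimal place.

92.6 dB SPL

Free-field point source: level drops by 20·log₁₀ of the distance ratio.
ΔL = −20·log₁₀(12/1.53) = -17.89 dB, so L₂ = 110.5 + (-17.89) = 92.6 dB SPL.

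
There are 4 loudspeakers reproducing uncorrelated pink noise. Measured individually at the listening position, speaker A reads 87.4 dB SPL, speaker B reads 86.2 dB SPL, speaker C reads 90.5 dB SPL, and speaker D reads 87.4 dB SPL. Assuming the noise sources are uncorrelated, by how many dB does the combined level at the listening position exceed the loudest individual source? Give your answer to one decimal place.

Add the sources as powers (linear), then convert back to dB:
L_total = 10·log₁₀(10^(87.4/10) + 10^(86.2/10) + 10^(90.5/10) + 10^(87.4/10)) = 94.21 dB SPL.
Excess over the loudest (90.5 dB): 94.21 − 90.5 = 3.7 dB.

3.7 dB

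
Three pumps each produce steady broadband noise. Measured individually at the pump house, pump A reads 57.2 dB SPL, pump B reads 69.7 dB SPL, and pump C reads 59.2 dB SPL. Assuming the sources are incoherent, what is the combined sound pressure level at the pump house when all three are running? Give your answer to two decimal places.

Incoherent sources sum as intensities:
L_total = 10·log₁₀(10^(57.2/10) + 10^(69.7/10) + 10^(59.2/10)) = 10·log₁₀(10690000) = 70.29 dB SPL.

70.29 dB SPL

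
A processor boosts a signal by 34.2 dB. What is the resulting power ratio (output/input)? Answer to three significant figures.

2630

Power ratio = 10^(dB/10).
10^(34.2/10) = 10^(3.420) = 2630.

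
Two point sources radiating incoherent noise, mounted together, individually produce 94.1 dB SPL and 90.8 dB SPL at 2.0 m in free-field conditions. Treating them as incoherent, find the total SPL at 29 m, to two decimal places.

Combined at 2.0 m: 10·log₁₀(10^(94.1/10)+10^(90.8/10)) = 95.766 dB SPL.
Then apply −20·log₁₀(29/2.0) = -23.227 dB → 72.54 dB SPL.

72.54 dB SPL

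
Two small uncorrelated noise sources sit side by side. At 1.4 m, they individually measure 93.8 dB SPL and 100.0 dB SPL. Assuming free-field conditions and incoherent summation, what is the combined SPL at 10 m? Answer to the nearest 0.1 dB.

83.9 dB SPL

Combined at 1.4 m: 10·log₁₀(10^(93.8/10)+10^(100.0/10)) = 100.93 dB SPL.
Then apply −20·log₁₀(10/1.4) = -17.08 dB → 83.9 dB SPL.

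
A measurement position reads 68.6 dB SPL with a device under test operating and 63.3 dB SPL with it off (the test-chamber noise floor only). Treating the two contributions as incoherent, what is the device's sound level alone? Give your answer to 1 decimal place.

67.1 dB SPL

Subtract intensities: L_src = 10·log₁₀(10^(L_total/10) − 10^(L_bg/10)).
L_src = 10·log₁₀(10^(68.6/10) − 10^(63.3/10)) = 10·log₁₀(5106000) = 67.1 dB SPL.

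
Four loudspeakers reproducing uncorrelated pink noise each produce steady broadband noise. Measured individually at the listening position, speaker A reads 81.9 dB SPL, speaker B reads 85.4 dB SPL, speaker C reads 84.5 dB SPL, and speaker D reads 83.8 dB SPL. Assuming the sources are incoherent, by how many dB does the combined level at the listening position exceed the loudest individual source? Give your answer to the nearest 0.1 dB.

Add the sources as powers (linear), then convert back to dB:
L_total = 10·log₁₀(10^(81.9/10) + 10^(85.4/10) + 10^(84.5/10) + 10^(83.8/10)) = 90.10 dB SPL.
Excess over the loudest (85.4 dB): 90.10 − 85.4 = 4.7 dB.

4.7 dB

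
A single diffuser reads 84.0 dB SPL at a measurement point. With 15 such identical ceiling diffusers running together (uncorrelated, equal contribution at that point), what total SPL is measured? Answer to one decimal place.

95.8 dB SPL

15 equal incoherent sources raise the level by 10·log₁₀(15) = 11.76 dB.
L_total = 84.0 + 11.76 = 95.8 dB SPL.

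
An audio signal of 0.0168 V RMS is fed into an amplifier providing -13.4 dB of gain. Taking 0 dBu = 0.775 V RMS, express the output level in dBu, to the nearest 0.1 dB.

Input level: 20·log₁₀(0.0168/0.775) = -33.28 dBu.
Output: -33.28 − 13.4 = -46.7 dBu.

-46.7 dBu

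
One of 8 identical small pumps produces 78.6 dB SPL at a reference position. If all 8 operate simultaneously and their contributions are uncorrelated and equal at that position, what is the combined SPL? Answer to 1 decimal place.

8 equal incoherent sources raise the level by 10·log₁₀(8) = 9.03 dB.
L_total = 78.6 + 9.03 = 87.6 dB SPL.

87.6 dB SPL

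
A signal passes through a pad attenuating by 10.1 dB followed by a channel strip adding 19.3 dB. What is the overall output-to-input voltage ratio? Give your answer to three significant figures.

2.88

Net gain = (−10.1) + 19.3 = 9.2 dB.
Voltage ratio = 10^(9.2/20) = 2.88.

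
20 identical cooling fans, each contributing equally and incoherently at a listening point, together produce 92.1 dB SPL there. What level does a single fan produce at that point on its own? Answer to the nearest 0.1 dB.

20 equal incoherent sources add 10·log₁₀(20) = 13.01 dB over one source.
L_one = 92.1 − 13.01 = 79.1 dB SPL.

79.1 dB SPL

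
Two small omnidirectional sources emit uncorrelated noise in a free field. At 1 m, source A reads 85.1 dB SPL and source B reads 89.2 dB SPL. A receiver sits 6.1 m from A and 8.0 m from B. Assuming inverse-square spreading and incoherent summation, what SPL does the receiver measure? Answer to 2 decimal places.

At the listener: L_A = 85.1 − 20·log₁₀(6.1) = 69.393 dB; L_B = 89.2 − 20·log₁₀(8.0) = 71.138 dB.
Combined: 10·log₁₀(10^(69.393/10)+10^(71.138/10)) = 73.36 dB SPL.

73.36 dB SPL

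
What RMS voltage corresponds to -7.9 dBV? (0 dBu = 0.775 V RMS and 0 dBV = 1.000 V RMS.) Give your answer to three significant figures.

V = 1.000 V × 10^(-7.9/20).
= 1.000 × 0.4027 = 0.403 V.

0.403 V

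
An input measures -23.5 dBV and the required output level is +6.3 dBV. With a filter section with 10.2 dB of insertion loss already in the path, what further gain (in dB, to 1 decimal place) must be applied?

The required make-up gain is the shortfall in the dB sum.
G = +6.3 − (-23.5) + 10.2 = 40.0 dB.

40.0 dB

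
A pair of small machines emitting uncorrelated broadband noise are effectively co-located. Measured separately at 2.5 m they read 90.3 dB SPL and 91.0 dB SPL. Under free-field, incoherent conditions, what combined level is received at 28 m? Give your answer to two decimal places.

72.69 dB SPL

Combined at 2.5 m: 10·log₁₀(10^(90.3/10)+10^(91.0/10)) = 93.674 dB SPL.
Then apply −20·log₁₀(28/2.5) = -20.984 dB → 72.69 dB SPL.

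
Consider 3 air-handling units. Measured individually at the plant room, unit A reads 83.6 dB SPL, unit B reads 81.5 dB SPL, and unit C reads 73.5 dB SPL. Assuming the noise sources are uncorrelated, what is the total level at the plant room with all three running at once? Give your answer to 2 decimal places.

85.94 dB SPL

Add the sources as powers (linear), then convert back to dB:
L_total = 10·log₁₀(10^(83.6/10) + 10^(81.5/10) + 10^(73.5/10)) = 10·log₁₀(392700000) = 85.94 dB SPL.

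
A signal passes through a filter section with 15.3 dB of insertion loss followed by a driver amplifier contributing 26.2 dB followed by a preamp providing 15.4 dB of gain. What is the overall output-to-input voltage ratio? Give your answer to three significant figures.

Net gain = (−15.3) + 26.2 + 15.4 = 26.3 dB.
Voltage ratio = 10^(26.3/20) = 20.7.

20.7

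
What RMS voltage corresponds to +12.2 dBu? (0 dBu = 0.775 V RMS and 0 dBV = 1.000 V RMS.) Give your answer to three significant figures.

V = 0.775 V × 10^(+12.2/20).
= 0.775 × 4.074 = 3.16 V.

3.16 V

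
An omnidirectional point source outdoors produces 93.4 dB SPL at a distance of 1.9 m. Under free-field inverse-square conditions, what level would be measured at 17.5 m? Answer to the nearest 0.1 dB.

74.1 dB SPL

Inverse-square spreading gives ΔL = −20·log₁₀(d₂/d₁).
ΔL = −20·log₁₀(17.5/1.9) = -19.29 dB, so L₂ = 93.4 + (-19.29) = 74.1 dB SPL.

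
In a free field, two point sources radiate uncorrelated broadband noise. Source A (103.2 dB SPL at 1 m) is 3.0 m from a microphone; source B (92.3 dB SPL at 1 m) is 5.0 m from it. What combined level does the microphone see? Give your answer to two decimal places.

93.78 dB SPL

At the listener: L_A = 103.2 − 20·log₁₀(3.0) = 93.658 dB; L_B = 92.3 − 20·log₁₀(5.0) = 78.321 dB.
Combined: 10·log₁₀(10^(93.658/10)+10^(78.321/10)) = 93.78 dB SPL.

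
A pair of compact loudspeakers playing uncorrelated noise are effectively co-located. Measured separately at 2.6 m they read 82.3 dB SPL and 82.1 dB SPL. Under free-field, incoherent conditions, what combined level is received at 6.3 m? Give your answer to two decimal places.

77.52 dB SPL

Combined at 2.6 m: 10·log₁₀(10^(82.3/10)+10^(82.1/10)) = 85.211 dB SPL.
Then apply −20·log₁₀(6.3/2.6) = -7.687 dB → 77.52 dB SPL.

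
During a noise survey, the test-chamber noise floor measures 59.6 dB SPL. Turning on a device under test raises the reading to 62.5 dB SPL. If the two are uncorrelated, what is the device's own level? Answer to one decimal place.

Remove the background by subtracting linear intensities:
L_src = 10·log₁₀(10^(62.5/10) − 10^(59.6/10)) = 10·log₁₀(866300) = 59.4 dB SPL.

59.4 dB SPL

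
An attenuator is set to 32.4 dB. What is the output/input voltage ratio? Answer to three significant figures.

0.0240

Voltage ratio = 10^(dB/20).
10^(-32.4/20) = 10^(-1.620) = 0.0240.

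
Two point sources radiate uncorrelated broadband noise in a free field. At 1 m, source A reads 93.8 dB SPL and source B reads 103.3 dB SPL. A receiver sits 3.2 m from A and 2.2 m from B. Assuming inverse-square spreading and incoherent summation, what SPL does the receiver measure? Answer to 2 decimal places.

96.68 dB SPL

At the listener: L_A = 93.8 − 20·log₁₀(3.2) = 83.697 dB; L_B = 103.3 − 20·log₁₀(2.2) = 96.452 dB.
Combined: 10·log₁₀(10^(83.697/10)+10^(96.452/10)) = 96.68 dB SPL.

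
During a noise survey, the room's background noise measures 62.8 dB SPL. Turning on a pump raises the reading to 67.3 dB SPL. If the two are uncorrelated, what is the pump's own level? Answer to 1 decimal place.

Background correction is a power subtraction:
L_src = 10·log₁₀(10^(67.3/10) − 10^(62.8/10)) = 10·log₁₀(3465000) = 65.4 dB SPL.

65.4 dB SPL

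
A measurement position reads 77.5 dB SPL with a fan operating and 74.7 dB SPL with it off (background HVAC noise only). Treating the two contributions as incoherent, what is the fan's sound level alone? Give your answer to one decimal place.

Remove the background by subtracting linear intensities:
L_src = 10·log₁₀(10^(77.5/10) − 10^(74.7/10)) = 10·log₁₀(26720000) = 74.3 dB SPL.

74.3 dB SPL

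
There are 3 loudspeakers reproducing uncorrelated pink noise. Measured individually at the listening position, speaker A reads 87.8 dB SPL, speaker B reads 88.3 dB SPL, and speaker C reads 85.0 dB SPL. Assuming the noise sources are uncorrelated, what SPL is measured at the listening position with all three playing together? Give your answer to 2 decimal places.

92.03 dB SPL

Incoherent sources sum as intensities:
L_total = 10·log₁₀(10^(87.8/10) + 10^(88.3/10) + 10^(85.0/10)) = 10·log₁₀(1595000000) = 92.03 dB SPL.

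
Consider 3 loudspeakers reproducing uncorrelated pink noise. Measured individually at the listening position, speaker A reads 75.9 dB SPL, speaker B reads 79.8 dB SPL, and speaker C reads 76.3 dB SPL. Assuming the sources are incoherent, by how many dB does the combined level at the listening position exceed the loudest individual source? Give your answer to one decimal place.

Uncorrelated sources add in intensity (power), not in dB.
L_total = 10·log₁₀(10^(75.9/10) + 10^(79.8/10) + 10^(76.3/10)) = 82.48 dB SPL.
Excess over the loudest (79.8 dB): 82.48 − 79.8 = 2.7 dB.

2.7 dB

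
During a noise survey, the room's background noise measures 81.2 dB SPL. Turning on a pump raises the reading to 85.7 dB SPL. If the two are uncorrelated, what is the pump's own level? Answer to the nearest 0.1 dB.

Subtract intensities: L_src = 10·log₁₀(10^(L_total/10) − 10^(L_bg/10)).
L_src = 10·log₁₀(10^(85.7/10) − 10^(81.2/10)) = 10·log₁₀(239700000) = 83.8 dB SPL.

83.8 dB SPL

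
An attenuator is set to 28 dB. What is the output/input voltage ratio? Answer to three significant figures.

Voltage ratio = 10^(dB/20).
10^(-28/20) = 10^(-1.400) = 0.0398.

0.0398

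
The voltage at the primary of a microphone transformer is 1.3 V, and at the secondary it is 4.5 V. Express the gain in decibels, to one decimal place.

10.8 dB

Voltage is an amplitude quantity, so gain = 20·log₁₀(V_out/V_in).
20·log₁₀(4.5/1.3) = 20·log₁₀(3.462) = 10.8 dB.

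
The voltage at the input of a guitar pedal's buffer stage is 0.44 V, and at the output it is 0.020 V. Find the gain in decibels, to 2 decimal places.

Voltage is an amplitude quantity, so gain = 20·log₁₀(V_out/V_in).
20·log₁₀(0.020/0.44) = 20·log₁₀(0.04545) = -26.85 dB.

-26.85 dB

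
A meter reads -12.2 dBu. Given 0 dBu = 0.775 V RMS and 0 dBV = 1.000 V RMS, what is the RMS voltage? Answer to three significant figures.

V = 0.775 V × 10^(-12.2/20).
= 0.775 × 0.2455 = 0.190 V.

0.190 V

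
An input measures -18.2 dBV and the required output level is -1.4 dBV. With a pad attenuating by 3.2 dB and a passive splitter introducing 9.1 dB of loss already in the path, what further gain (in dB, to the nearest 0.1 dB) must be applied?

29.1 dB

The required make-up gain is the shortfall in the dB sum.
G = -1.4 − (-18.2) + 3.2 + 9.1 = 29.1 dB.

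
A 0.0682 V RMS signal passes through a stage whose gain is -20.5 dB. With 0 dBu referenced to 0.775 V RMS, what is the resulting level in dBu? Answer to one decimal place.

Input level: 20·log₁₀(0.0682/0.775) = -21.11 dBu.
Output: -21.11 − 20.5 = -41.6 dBu.

-41.6 dBu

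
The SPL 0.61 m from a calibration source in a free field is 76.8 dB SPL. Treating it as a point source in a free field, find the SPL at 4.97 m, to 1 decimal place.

Inverse-square spreading gives ΔL = −20·log₁₀(d₂/d₁).
ΔL = −20·log₁₀(4.97/0.61) = -18.22 dB, so L₂ = 76.8 + (-18.22) = 58.6 dB SPL.

58.6 dB SPL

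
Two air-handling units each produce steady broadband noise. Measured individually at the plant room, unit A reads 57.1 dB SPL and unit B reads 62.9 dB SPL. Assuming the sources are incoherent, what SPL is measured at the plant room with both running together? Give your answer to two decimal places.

Add the sources as powers (linear), then convert back to dB:
L_total = 10·log₁₀(10^(57.1/10) + 10^(62.9/10)) = 10·log₁₀(2463000) = 63.91 dB SPL.

63.91 dB SPL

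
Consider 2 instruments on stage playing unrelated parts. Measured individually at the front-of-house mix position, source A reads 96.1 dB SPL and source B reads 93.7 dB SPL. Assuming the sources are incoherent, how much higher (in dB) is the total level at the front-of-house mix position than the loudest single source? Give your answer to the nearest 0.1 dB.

Incoherent sources sum as intensities:
L_total = 10·log₁₀(10^(96.1/10) + 10^(93.7/10)) = 98.07 dB SPL.
Excess over the loudest (96.1 dB): 98.07 − 96.1 = 2.0 dB.

2.0 dB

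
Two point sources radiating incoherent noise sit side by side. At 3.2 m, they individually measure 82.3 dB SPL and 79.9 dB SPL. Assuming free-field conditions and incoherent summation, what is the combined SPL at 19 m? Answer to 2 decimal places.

Combined at 3.2 m: 10·log₁₀(10^(82.3/10)+10^(79.9/10)) = 84.274 dB SPL.
Then apply −20·log₁₀(19/3.2) = -15.472 dB → 68.80 dB SPL.

68.80 dB SPL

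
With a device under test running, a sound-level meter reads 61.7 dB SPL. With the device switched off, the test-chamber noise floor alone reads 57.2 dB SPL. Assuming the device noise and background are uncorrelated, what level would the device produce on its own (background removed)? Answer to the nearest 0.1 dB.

59.8 dB SPL

Subtract intensities: L_src = 10·log₁₀(10^(L_total/10) − 10^(L_bg/10)).
L_src = 10·log₁₀(10^(61.7/10) − 10^(57.2/10)) = 10·log₁₀(954300) = 59.8 dB SPL.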